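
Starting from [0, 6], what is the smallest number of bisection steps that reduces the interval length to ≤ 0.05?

Width after n steps is 6/2^n. Need 2^n ≥ 6/0.05 = 120.
2^6 = 64 < 120 ≤ 2^7 = 128, so n = 7.

7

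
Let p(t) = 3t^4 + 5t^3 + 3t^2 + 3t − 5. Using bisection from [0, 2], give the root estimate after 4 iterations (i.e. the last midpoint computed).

m = 1, p(m) = 9 (+); new bracket [0, 1]
m = 0.5, p(m) = -1.9375 (−); new bracket [0.5, 1]
m = 0.75, p(m) = 1.996094 (+); new bracket [0.5, 0.75]
m = 0.625, p(m) = -0.2747 (−); new bracket [0.625, 0.75]

0.625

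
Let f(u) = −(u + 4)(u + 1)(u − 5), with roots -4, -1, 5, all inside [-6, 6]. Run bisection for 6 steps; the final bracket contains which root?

5

f(0) = 20 > 0, so the root lies in [0, 6]
f(3) = 56 > 0, so the root lies in [3, 6]
f(4.5) = 23.375 > 0, so the root lies in [4.5, 6]
f(5.25) = -14.4531 < 0, so the root lies in [4.5, 5.25]
f(4.875) = 6.5176 > 0, so the root lies in [4.875, 5.25]
f(5.0625) = -3.4338 < 0, so the root lies in [4.875, 5.0625]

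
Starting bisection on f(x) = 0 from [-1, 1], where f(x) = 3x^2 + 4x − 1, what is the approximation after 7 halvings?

x = 0 gives f = -1, negative; keep [0, 1]
x = 0.5 gives f = 1.75, positive; keep [0, 0.5]
x = 0.25 gives f = 0.1875, positive; keep [0, 0.25]
x = 0.125 gives f = -0.4531, negative; keep [0.125, 0.25]
x = 0.1875 gives f = -0.1445, negative; keep [0.1875, 0.25]
x = 0.21875 gives f = 0.0186, positive; keep [0.1875, 0.21875]
x = 0.203125 gives f = -0.0637, negative; keep [0.203125, 0.21875]

0.203125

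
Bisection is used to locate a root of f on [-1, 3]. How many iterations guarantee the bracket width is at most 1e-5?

19

Width after n steps is 4/2^n. Need 2^n ≥ 4/1e-5 = 400000.
2^18 = 262144 < 400000 ≤ 2^19 = 524288, so n = 19.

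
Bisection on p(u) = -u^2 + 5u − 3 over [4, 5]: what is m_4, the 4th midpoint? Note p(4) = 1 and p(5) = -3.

4.3125

midpoint 4.5: p = -0.75 < 0 → [4, 4.5]
midpoint 4.25: p = 0.1875 > 0 → [4.25, 4.5]
midpoint 4.375: p = -0.265625 < 0 → [4.25, 4.375]
midpoint 4.3125: p = -0.0352 < 0 → [4.25, 4.3125]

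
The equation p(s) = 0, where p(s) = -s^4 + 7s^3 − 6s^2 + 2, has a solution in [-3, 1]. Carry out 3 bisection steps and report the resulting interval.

[-0.5, 0]

midpoint -1: p = -12 < 0 → [-1, 1]
midpoint 0: p = 2 > 0 → [-1, 0]
midpoint -0.5: p = -0.4375 < 0 → [-0.5, 0]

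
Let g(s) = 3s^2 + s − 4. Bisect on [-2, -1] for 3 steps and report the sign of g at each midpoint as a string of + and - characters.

+-+

midpoint -1.5: g = 1.25 > 0 → [-1.5, -1]
midpoint -1.25: g = -0.5625 < 0 → [-1.5, -1.25]
midpoint -1.375: g = 0.296875 > 0 → [-1.375, -1.25]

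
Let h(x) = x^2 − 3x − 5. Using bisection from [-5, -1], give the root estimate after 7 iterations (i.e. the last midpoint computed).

-1.21875

x = -3 gives h = 13, positive; keep [-3, -1]
x = -2 gives h = 5, positive; keep [-2, -1]
x = -1.5 gives h = 1.75, positive; keep [-1.5, -1]
x = -1.25 gives h = 0.3125, positive; keep [-1.25, -1]
x = -1.125 gives h = -0.3594, negative; keep [-1.25, -1.125]
x = -1.1875 gives h = -0.0273, negative; keep [-1.25, -1.1875]
x = -1.21875 gives h = 0.1416, positive; keep [-1.21875, -1.1875]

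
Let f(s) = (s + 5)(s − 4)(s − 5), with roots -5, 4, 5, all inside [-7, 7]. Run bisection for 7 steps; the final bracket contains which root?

s = 0 gives f = 100, positive; keep [-7, 0]
s = -3.5 gives f = 95.625, positive; keep [-7, -3.5]
s = -5.25 gives f = -23.703125, negative; keep [-5.25, -3.5]
s = -4.375 gives f = 49.0723, positive; keep [-5.25, -4.375]
s = -4.8125 gives f = 16.2136, positive; keep [-5.25, -4.8125]
s = -5.03125 gives f = -2.8311, negative; keep [-5.03125, -4.8125]
s = -4.921875 gives f = 6.9158, positive; keep [-5.03125, -4.921875]

-5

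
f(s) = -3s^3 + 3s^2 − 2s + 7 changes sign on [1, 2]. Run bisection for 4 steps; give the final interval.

[1.5, 1.5625]

s = 1.5 gives f = 0.625, positive; keep [1.5, 2]
s = 1.75 gives f = -3.390625, negative; keep [1.5, 1.75]
s = 1.625 gives f = -1.201172, negative; keep [1.5, 1.625]
s = 1.5625 gives f = -0.2449, negative; keep [1.5, 1.5625]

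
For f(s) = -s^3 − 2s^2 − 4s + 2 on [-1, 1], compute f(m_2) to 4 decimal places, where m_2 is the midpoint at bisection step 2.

-0.6250

f(0) = 2 > 0, so the root lies in [0, 1]
f(0.5) = -0.625 < 0, so the root lies in [0, 0.5]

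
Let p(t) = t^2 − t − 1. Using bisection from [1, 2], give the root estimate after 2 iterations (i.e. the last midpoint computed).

m = 1.5, p(m) = -0.25 (−); new bracket [1.5, 2]
m = 1.75, p(m) = 0.3125 (+); new bracket [1.5, 1.75]

1.75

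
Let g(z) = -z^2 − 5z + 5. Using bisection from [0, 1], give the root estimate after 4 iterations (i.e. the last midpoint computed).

0.8125

g(0.5) = 2.25 > 0, so the root lies in [0.5, 1]
g(0.75) = 0.6875 > 0, so the root lies in [0.75, 1]
g(0.875) = -0.140625 < 0, so the root lies in [0.75, 0.875]
g(0.8125) = 0.2773 > 0, so the root lies in [0.8125, 0.875]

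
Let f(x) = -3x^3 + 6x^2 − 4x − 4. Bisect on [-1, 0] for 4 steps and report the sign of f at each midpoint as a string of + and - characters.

m = -0.5, f(m) = -0.125 (−); new bracket [-1, -0.5]
m = -0.75, f(m) = 3.640625 (+); new bracket [-0.75, -0.5]
m = -0.625, f(m) = 1.576172 (+); new bracket [-0.625, -0.5]
m = -0.5625, f(m) = 0.6824 (+); new bracket [-0.5625, -0.5]

-+++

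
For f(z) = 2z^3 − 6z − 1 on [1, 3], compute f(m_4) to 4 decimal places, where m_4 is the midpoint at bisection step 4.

0.9336

z = 2 gives f = 3, positive; keep [1, 2]
z = 1.5 gives f = -3.25, negative; keep [1.5, 2]
z = 1.75 gives f = -0.78125, negative; keep [1.75, 2]
z = 1.875 gives f = 0.9336, positive; keep [1.75, 1.875]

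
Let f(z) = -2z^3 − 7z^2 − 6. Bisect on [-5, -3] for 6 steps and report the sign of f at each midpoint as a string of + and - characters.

m = -4, f(m) = 10 (+); new bracket [-4, -3]
m = -3.5, f(m) = -6 (−); new bracket [-4, -3.5]
m = -3.75, f(m) = 1.03125 (+); new bracket [-3.75, -3.5]
m = -3.625, f(m) = -2.7148 (−); new bracket [-3.75, -3.625]
m = -3.6875, f(m) = -0.9009 (−); new bracket [-3.75, -3.6875]
m = -3.71875, f(m) = 0.0502 (+); new bracket [-3.71875, -3.6875]

+-+--+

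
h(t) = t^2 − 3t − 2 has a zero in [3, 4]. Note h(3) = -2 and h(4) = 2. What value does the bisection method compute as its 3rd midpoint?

t = 3.5 gives h = -0.25, negative; keep [3.5, 4]
t = 3.75 gives h = 0.8125, positive; keep [3.5, 3.75]
t = 3.625 gives h = 0.265625, positive; keep [3.5, 3.625]

3.625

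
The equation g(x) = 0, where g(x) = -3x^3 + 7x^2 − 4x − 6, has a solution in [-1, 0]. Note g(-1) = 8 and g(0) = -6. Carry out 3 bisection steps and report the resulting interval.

[-0.75, -0.625]

m = -0.5, g(m) = -1.875 (−); new bracket [-1, -0.5]
m = -0.75, g(m) = 2.203125 (+); new bracket [-0.75, -0.5]
m = -0.625, g(m) = -0.033203 (−); new bracket [-0.75, -0.625]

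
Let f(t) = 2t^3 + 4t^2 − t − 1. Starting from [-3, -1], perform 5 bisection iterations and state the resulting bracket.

[-2.125, -2.0625]

f(-2) = 1 > 0, so the root lies in [-3, -2]
f(-2.5) = -4.75 < 0, so the root lies in [-2.5, -2]
f(-2.25) = -1.28125 < 0, so the root lies in [-2.25, -2]
f(-2.125) = -0.0039 < 0, so the root lies in [-2.125, -2]
f(-2.0625) = 0.5308 > 0, so the root lies in [-2.125, -2.0625]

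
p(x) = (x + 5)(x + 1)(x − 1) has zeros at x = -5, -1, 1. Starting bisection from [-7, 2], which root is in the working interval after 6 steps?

-5

midpoint -2.5: p = 13.125 > 0 → [-7, -2.5]
midpoint -4.75: p = 5.390625 > 0 → [-7, -4.75]
midpoint -5.875: p = -29.326172 < 0 → [-5.875, -4.75]
midpoint -5.3125: p = -8.5071 < 0 → [-5.3125, -4.75]
midpoint -5.03125: p = -0.7598 < 0 → [-5.03125, -4.75]
midpoint -4.890625: p = 2.5067 > 0 → [-5.03125, -4.890625]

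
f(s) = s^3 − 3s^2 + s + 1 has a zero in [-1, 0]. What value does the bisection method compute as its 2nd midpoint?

s = -0.5 gives f = -0.375, negative; keep [-0.5, 0]
s = -0.25 gives f = 0.546875, positive; keep [-0.5, -0.25]

-0.25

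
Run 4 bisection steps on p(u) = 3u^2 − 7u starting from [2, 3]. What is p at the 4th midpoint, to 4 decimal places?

midpoint 2.5: p = 1.25 > 0 → [2, 2.5]
midpoint 2.25: p = -0.5625 < 0 → [2.25, 2.5]
midpoint 2.375: p = 0.296875 > 0 → [2.25, 2.375]
midpoint 2.3125: p = -0.1445 < 0 → [2.3125, 2.375]

-0.1445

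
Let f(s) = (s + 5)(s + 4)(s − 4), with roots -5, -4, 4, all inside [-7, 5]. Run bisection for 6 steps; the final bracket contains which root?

midpoint -1: f = -60 < 0 → [-1, 5]
midpoint 2: f = -84 < 0 → [2, 5]
midpoint 3.5: f = -31.875 < 0 → [3.5, 5]
midpoint 4.25: f = 19.0781 > 0 → [3.5, 4.25]
midpoint 3.875: f = -8.7363 < 0 → [3.875, 4.25]
midpoint 4.0625: f = 4.5667 > 0 → [3.875, 4.0625]

4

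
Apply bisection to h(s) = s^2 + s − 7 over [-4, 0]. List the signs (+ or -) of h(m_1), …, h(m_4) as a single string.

s = -2 gives h = -5, negative; keep [-4, -2]
s = -3 gives h = -1, negative; keep [-4, -3]
s = -3.5 gives h = 1.75, positive; keep [-3.5, -3]
s = -3.25 gives h = 0.3125, positive; keep [-3.25, -3]

--++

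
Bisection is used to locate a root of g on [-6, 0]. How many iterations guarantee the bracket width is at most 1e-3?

13

Width after n steps is 6/2^n. Need 2^n ≥ 6/1e-3 = 6000.
2^12 = 4096 < 6000 ≤ 2^13 = 8192, so n = 13.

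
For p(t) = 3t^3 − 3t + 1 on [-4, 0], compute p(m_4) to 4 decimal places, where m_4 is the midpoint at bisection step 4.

-1.1094

p(-2) = -17 < 0, so the root lies in [-2, 0]
p(-1) = 1 > 0, so the root lies in [-2, -1]
p(-1.5) = -4.625 < 0, so the root lies in [-1.5, -1]
p(-1.25) = -1.1094 < 0, so the root lies in [-1.25, -1]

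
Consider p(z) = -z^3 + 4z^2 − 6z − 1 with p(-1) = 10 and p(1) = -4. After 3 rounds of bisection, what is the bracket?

[-0.25, 0]

p(0) = -1 < 0, so the root lies in [-1, 0]
p(-0.5) = 3.125 > 0, so the root lies in [-0.5, 0]
p(-0.25) = 0.765625 > 0, so the root lies in [-0.25, 0]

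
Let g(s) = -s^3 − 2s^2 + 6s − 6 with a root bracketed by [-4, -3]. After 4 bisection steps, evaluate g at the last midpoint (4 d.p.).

0.4138

g(-3.5) = -8.625 < 0, so the root lies in [-4, -3.5]
g(-3.75) = -3.890625 < 0, so the root lies in [-4, -3.75]
g(-3.875) = -1.095703 < 0, so the root lies in [-4, -3.875]
g(-3.9375) = 0.4138 > 0, so the root lies in [-3.9375, -3.875]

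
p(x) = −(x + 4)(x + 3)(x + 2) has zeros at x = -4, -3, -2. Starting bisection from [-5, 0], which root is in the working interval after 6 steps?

-2

p(-2.5) = 0.375 > 0, so the root lies in [-2.5, 0]
p(-1.25) = -3.609375 < 0, so the root lies in [-2.5, -1.25]
p(-1.875) = -0.298828 < 0, so the root lies in [-2.5, -1.875]
p(-2.1875) = 0.2761 > 0, so the root lies in [-2.1875, -1.875]
p(-2.03125) = 0.0596 > 0, so the root lies in [-2.03125, -1.875]
p(-1.953125) = -0.1004 < 0, so the root lies in [-2.03125, -1.953125]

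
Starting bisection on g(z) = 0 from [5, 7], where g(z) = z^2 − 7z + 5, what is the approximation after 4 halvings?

6.125

g(6) = -1 < 0, so the root lies in [6, 7]
g(6.5) = 1.75 > 0, so the root lies in [6, 6.5]
g(6.25) = 0.3125 > 0, so the root lies in [6, 6.25]
g(6.125) = -0.3594 < 0, so the root lies in [6.125, 6.25]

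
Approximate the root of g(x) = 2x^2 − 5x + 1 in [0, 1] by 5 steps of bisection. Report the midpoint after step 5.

0.21875

m = 0.5, g(m) = -1 (−); new bracket [0, 0.5]
m = 0.25, g(m) = -0.125 (−); new bracket [0, 0.25]
m = 0.125, g(m) = 0.40625 (+); new bracket [0.125, 0.25]
m = 0.1875, g(m) = 0.1328 (+); new bracket [0.1875, 0.25]
m = 0.21875, g(m) = 0.002 (+); new bracket [0.21875, 0.25]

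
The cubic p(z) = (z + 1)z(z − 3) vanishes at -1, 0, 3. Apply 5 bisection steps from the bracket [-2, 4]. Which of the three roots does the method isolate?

3

midpoint 1: p = -4 < 0 → [1, 4]
midpoint 2.5: p = -4.375 < 0 → [2.5, 4]
midpoint 3.25: p = 3.453125 > 0 → [2.5, 3.25]
midpoint 2.875: p = -1.3926 < 0 → [2.875, 3.25]
midpoint 3.0625: p = 0.7776 > 0 → [2.875, 3.0625]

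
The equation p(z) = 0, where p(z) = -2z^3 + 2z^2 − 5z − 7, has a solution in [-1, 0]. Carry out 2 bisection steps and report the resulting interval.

p(-0.5) = -3.75 < 0, so the root lies in [-1, -0.5]
p(-0.75) = -1.28125 < 0, so the root lies in [-1, -0.75]

[-1, -0.75]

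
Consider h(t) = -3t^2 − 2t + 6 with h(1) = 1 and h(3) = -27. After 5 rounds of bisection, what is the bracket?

[1.0625, 1.125]

t = 2 gives h = -10, negative; keep [1, 2]
t = 1.5 gives h = -3.75, negative; keep [1, 1.5]
t = 1.25 gives h = -1.1875, negative; keep [1, 1.25]
t = 1.125 gives h = -0.0469, negative; keep [1, 1.125]
t = 1.0625 gives h = 0.4883, positive; keep [1.0625, 1.125]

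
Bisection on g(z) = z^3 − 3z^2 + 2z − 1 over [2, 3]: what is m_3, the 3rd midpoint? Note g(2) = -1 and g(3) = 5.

2.375

g(2.5) = 0.875 > 0, so the root lies in [2, 2.5]
g(2.25) = -0.296875 < 0, so the root lies in [2.25, 2.5]
g(2.375) = 0.224609 > 0, so the root lies in [2.25, 2.375]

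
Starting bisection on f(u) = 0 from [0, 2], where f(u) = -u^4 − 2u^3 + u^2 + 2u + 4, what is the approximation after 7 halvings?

1.359375

midpoint 1: f = 4 > 0 → [1, 2]
midpoint 1.5: f = -2.5625 < 0 → [1, 1.5]
midpoint 1.25: f = 1.714844 > 0 → [1.25, 1.5]
midpoint 1.375: f = -0.1331 < 0 → [1.25, 1.375]
midpoint 1.3125: f = 0.8581 > 0 → [1.3125, 1.375]
midpoint 1.34375: f = 0.38 > 0 → [1.34375, 1.375]
midpoint 1.359375: f = 0.1279 > 0 → [1.359375, 1.375]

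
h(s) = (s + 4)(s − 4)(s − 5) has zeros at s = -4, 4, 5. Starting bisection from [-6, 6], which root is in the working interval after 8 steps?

s = 0 gives h = 80, positive; keep [-6, 0]
s = -3 gives h = 56, positive; keep [-6, -3]
s = -4.5 gives h = -40.375, negative; keep [-4.5, -3]
s = -3.75 gives h = 16.9531, positive; keep [-4.5, -3.75]
s = -4.125 gives h = -9.2676, negative; keep [-4.125, -3.75]
s = -3.9375 gives h = 4.4338, positive; keep [-4.125, -3.9375]
s = -4.03125 gives h = -2.2666, negative; keep [-4.03125, -3.9375]
s = -3.984375 gives h = 1.1209, positive; keep [-4.03125, -3.984375]

-4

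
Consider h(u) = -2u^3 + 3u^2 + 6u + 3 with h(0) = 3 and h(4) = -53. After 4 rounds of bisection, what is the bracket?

[2.75, 3]

h(2) = 11 > 0, so the root lies in [2, 4]
h(3) = -6 < 0, so the root lies in [2, 3]
h(2.5) = 5.5 > 0, so the root lies in [2.5, 3]
h(2.75) = 0.5938 > 0, so the root lies in [2.75, 3]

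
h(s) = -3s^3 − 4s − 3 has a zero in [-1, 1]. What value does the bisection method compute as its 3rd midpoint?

m = 0, h(m) = -3 (−); new bracket [-1, 0]
m = -0.5, h(m) = -0.625 (−); new bracket [-1, -0.5]
m = -0.75, h(m) = 1.265625 (+); new bracket [-0.75, -0.5]

-0.75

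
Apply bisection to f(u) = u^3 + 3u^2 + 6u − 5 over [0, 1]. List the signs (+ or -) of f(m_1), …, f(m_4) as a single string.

-++-

m = 0.5, f(m) = -1.125 (−); new bracket [0.5, 1]
m = 0.75, f(m) = 1.609375 (+); new bracket [0.5, 0.75]
m = 0.625, f(m) = 0.166016 (+); new bracket [0.5, 0.625]
m = 0.5625, f(m) = -0.4978 (−); new bracket [0.5625, 0.625]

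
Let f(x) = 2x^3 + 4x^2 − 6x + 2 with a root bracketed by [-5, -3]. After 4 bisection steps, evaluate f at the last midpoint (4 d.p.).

-1.2227

m = -4, f(m) = -38 (−); new bracket [-4, -3]
m = -3.5, f(m) = -13.75 (−); new bracket [-3.5, -3]
m = -3.25, f(m) = -4.90625 (−); new bracket [-3.25, -3]
m = -3.125, f(m) = -1.2227 (−); new bracket [-3.125, -3]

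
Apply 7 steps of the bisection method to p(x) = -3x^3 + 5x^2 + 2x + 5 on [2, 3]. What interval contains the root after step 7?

[2.2734375, 2.28125]

p(2.5) = -5.625 < 0, so the root lies in [2, 2.5]
p(2.25) = 0.640625 > 0, so the root lies in [2.25, 2.5]
p(2.375) = -2.236328 < 0, so the root lies in [2.25, 2.375]
p(2.3125) = -0.7361 < 0, so the root lies in [2.25, 2.3125]
p(2.28125) = -0.0326 < 0, so the root lies in [2.25, 2.28125]
p(2.265625) = 0.3078 > 0, so the root lies in [2.265625, 2.28125]
p(2.2734375) = 0.1386 > 0, so the root lies in [2.2734375, 2.28125]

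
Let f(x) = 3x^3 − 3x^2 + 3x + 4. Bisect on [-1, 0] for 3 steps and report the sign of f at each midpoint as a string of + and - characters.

+-+

f(-0.5) = 1.375 > 0, so the root lies in [-1, -0.5]
f(-0.75) = -1.203125 < 0, so the root lies in [-0.75, -0.5]
f(-0.625) = 0.220703 > 0, so the root lies in [-0.75, -0.625]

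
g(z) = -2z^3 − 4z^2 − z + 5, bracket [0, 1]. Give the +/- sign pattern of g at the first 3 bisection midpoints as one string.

++-

midpoint 0.5: g = 3.25 > 0 → [0.5, 1]
midpoint 0.75: g = 1.15625 > 0 → [0.75, 1]
midpoint 0.875: g = -0.277344 < 0 → [0.75, 0.875]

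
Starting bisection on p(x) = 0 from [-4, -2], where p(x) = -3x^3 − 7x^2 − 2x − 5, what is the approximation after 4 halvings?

midpoint -3: p = 19 > 0 → [-3, -2]
midpoint -2.5: p = 3.125 > 0 → [-2.5, -2]
midpoint -2.25: p = -1.765625 < 0 → [-2.5, -2.25]
midpoint -2.375: p = 0.4551 > 0 → [-2.375, -2.25]

-2.375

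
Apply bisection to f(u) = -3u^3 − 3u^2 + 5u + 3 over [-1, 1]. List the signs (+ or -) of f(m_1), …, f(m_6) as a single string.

m = 0, f(m) = 3 (+); new bracket [-1, 0]
m = -0.5, f(m) = 0.125 (+); new bracket [-1, -0.5]
m = -0.75, f(m) = -1.171875 (−); new bracket [-0.75, -0.5]
m = -0.625, f(m) = -0.5645 (−); new bracket [-0.625, -0.5]
m = -0.5625, f(m) = -0.2278 (−); new bracket [-0.5625, -0.5]
m = -0.53125, f(m) = -0.0531 (−); new bracket [-0.53125, -0.5]

++----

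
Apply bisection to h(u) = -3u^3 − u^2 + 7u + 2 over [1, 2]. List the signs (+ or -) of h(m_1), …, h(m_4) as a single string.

+---

h(1.5) = 0.125 > 0, so the root lies in [1.5, 2]
h(1.75) = -4.890625 < 0, so the root lies in [1.5, 1.75]
h(1.625) = -2.138672 < 0, so the root lies in [1.5, 1.625]
h(1.5625) = -0.948 < 0, so the root lies in [1.5, 1.5625]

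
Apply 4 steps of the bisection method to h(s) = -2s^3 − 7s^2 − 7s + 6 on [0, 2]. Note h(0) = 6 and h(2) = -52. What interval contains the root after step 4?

s = 1 gives h = -10, negative; keep [0, 1]
s = 0.5 gives h = 0.5, positive; keep [0.5, 1]
s = 0.75 gives h = -4.03125, negative; keep [0.5, 0.75]
s = 0.625 gives h = -1.5977, negative; keep [0.5, 0.625]

[0.5, 0.625]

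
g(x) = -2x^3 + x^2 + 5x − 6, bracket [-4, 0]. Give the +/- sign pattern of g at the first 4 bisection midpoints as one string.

+---

midpoint -2: g = 4 > 0 → [-2, 0]
midpoint -1: g = -8 < 0 → [-2, -1]
midpoint -1.5: g = -4.5 < 0 → [-2, -1.5]
midpoint -1.75: g = -0.9688 < 0 → [-2, -1.75]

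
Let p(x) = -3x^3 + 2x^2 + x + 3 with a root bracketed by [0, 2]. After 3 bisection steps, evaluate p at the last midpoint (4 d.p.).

p(1) = 3 > 0, so the root lies in [1, 2]
p(1.5) = -1.125 < 0, so the root lies in [1, 1.5]
p(1.25) = 1.515625 > 0, so the root lies in [1.25, 1.5]

1.5156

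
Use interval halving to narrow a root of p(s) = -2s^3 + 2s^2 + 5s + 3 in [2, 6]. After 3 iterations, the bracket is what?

p(4) = -73 < 0, so the root lies in [2, 4]
p(3) = -18 < 0, so the root lies in [2, 3]
p(2.5) = -3.25 < 0, so the root lies in [2, 2.5]

[2, 2.5]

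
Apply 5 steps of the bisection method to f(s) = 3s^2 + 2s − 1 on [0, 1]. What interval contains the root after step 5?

[0.3125, 0.34375]

midpoint 0.5: f = 0.75 > 0 → [0, 0.5]
midpoint 0.25: f = -0.3125 < 0 → [0.25, 0.5]
midpoint 0.375: f = 0.171875 > 0 → [0.25, 0.375]
midpoint 0.3125: f = -0.082 < 0 → [0.3125, 0.375]
midpoint 0.34375: f = 0.042 > 0 → [0.3125, 0.34375]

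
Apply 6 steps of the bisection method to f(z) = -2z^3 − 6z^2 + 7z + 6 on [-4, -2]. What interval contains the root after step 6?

f(-3) = -15 < 0, so the root lies in [-4, -3]
f(-3.5) = -6.25 < 0, so the root lies in [-4, -3.5]
f(-3.75) = 0.84375 > 0, so the root lies in [-3.75, -3.5]
f(-3.625) = -2.9492 < 0, so the root lies in [-3.75, -3.625]
f(-3.6875) = -1.1157 < 0, so the root lies in [-3.75, -3.6875]
f(-3.71875) = -0.1519 < 0, so the root lies in [-3.75, -3.71875]

[-3.75, -3.71875]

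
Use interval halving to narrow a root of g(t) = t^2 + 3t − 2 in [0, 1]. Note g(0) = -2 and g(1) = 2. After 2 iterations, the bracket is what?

midpoint 0.5: g = -0.25 < 0 → [0.5, 1]
midpoint 0.75: g = 0.8125 > 0 → [0.5, 0.75]

[0.5, 0.75]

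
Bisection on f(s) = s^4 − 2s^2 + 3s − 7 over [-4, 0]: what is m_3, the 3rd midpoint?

s = -2 gives f = -5, negative; keep [-4, -2]
s = -3 gives f = 47, positive; keep [-3, -2]
s = -2.5 gives f = 12.0625, positive; keep [-2.5, -2]

-2.5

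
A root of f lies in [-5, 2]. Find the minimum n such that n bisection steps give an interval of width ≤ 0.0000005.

24

Width after n steps is 7/2^n. Need 2^n ≥ 7/0.0000005 = 14000000.
2^23 = 8388608 < 14000000 ≤ 2^24 = 16777216, so n = 24.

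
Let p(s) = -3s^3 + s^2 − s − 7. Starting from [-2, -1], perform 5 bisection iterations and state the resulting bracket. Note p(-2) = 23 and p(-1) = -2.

[-1.15625, -1.125]

p(-1.5) = 6.875 > 0, so the root lies in [-1.5, -1]
p(-1.25) = 1.671875 > 0, so the root lies in [-1.25, -1]
p(-1.125) = -0.337891 < 0, so the root lies in [-1.25, -1.125]
p(-1.1875) = 0.6213 > 0, so the root lies in [-1.1875, -1.125]
p(-1.15625) = 0.1306 > 0, so the root lies in [-1.15625, -1.125]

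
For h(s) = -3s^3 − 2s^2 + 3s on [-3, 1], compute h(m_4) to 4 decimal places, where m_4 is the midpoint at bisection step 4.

h(-1) = -2 < 0, so the root lies in [-3, -1]
h(-2) = 10 > 0, so the root lies in [-2, -1]
h(-1.5) = 1.125 > 0, so the root lies in [-1.5, -1]
h(-1.25) = -1.0156 < 0, so the root lies in [-1.5, -1.25]

-1.0156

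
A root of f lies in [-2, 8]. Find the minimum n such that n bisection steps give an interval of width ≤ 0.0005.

Width after n steps is 10/2^n. Need 2^n ≥ 10/0.0005 = 20000.
2^14 = 16384 < 20000 ≤ 2^15 = 32768, so n = 15.

15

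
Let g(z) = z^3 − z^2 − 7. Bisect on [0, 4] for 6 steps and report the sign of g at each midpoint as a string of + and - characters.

g(2) = -3 < 0, so the root lies in [2, 4]
g(3) = 11 > 0, so the root lies in [2, 3]
g(2.5) = 2.375 > 0, so the root lies in [2, 2.5]
g(2.25) = -0.6719 < 0, so the root lies in [2.25, 2.5]
g(2.375) = 0.7559 > 0, so the root lies in [2.25, 2.375]
g(2.3125) = 0.0188 > 0, so the root lies in [2.25, 2.3125]

-++-++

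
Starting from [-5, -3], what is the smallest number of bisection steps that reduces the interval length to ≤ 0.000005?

19

Width after n steps is 2/2^n. Need 2^n ≥ 2/0.000005 = 400000.
2^18 = 262144 < 400000 ≤ 2^19 = 524288, so n = 19.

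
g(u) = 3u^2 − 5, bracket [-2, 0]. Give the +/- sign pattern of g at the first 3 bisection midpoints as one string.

-+-

u = -1 gives g = -2, negative; keep [-2, -1]
u = -1.5 gives g = 1.75, positive; keep [-1.5, -1]
u = -1.25 gives g = -0.3125, negative; keep [-1.5, -1.25]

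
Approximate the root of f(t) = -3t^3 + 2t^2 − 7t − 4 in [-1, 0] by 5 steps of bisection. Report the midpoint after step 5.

-0.46875

midpoint -0.5: f = 0.375 > 0 → [-0.5, 0]
midpoint -0.25: f = -2.078125 < 0 → [-0.5, -0.25]
midpoint -0.375: f = -0.935547 < 0 → [-0.5, -0.375]
midpoint -0.4375: f = -0.3035 < 0 → [-0.5, -0.4375]
midpoint -0.46875: f = 0.0297 > 0 → [-0.46875, -0.4375]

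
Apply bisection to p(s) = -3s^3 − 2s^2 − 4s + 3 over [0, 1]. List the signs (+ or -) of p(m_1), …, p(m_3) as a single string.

s = 0.5 gives p = 0.125, positive; keep [0.5, 1]
s = 0.75 gives p = -2.390625, negative; keep [0.5, 0.75]
s = 0.625 gives p = -1.013672, negative; keep [0.5, 0.625]

+--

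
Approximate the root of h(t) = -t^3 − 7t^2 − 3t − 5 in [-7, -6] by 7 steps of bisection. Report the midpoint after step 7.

m = -6.5, h(m) = -6.625 (−); new bracket [-7, -6.5]
m = -6.75, h(m) = 3.859375 (+); new bracket [-6.75, -6.5]
m = -6.625, h(m) = -1.583984 (−); new bracket [-6.75, -6.625]
m = -6.6875, h(m) = 1.0867 (+); new bracket [-6.6875, -6.625]
m = -6.65625, h(m) = -0.2613 (−); new bracket [-6.6875, -6.65625]
m = -6.671875, h(m) = 0.4095 (+); new bracket [-6.671875, -6.65625]
m = -6.6640625, h(m) = 0.0733 (+); new bracket [-6.6640625, -6.65625]

-6.6640625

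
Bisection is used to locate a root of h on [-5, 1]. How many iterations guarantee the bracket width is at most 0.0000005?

Width after n steps is 6/2^n. Need 2^n ≥ 6/0.0000005 = 12000000.
2^23 = 8388608 < 12000000 ≤ 2^24 = 16777216, so n = 24.

24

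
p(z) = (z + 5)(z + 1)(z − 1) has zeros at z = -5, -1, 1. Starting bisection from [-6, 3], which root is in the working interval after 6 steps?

m = -1.5, p(m) = 4.375 (+); new bracket [-6, -1.5]
m = -3.75, p(m) = 16.328125 (+); new bracket [-6, -3.75]
m = -4.875, p(m) = 2.845703 (+); new bracket [-6, -4.875]
m = -5.4375, p(m) = -12.4978 (−); new bracket [-5.4375, -4.875]
m = -5.15625, p(m) = -3.998 (−); new bracket [-5.15625, -4.875]
m = -5.015625, p(m) = -0.3774 (−); new bracket [-5.015625, -4.875]

-5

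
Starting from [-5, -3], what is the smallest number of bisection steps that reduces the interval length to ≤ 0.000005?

19

Width after n steps is 2/2^n. Need 2^n ≥ 2/0.000005 = 400000.
2^18 = 262144 < 400000 ≤ 2^19 = 524288, so n = 19.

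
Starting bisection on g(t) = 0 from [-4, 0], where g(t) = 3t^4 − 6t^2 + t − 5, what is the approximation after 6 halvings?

g(-2) = 17 > 0, so the root lies in [-2, 0]
g(-1) = -9 < 0, so the root lies in [-2, -1]
g(-1.5) = -4.8125 < 0, so the root lies in [-2, -1.5]
g(-1.75) = 3.0117 > 0, so the root lies in [-1.75, -1.5]
g(-1.625) = -1.55 < 0, so the root lies in [-1.75, -1.625]
g(-1.6875) = 0.554 > 0, so the root lies in [-1.6875, -1.625]

-1.6875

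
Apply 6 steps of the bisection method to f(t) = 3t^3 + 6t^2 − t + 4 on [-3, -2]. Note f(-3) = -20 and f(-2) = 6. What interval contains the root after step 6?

[-2.390625, -2.375]

m = -2.5, f(m) = -2.875 (−); new bracket [-2.5, -2]
m = -2.25, f(m) = 2.453125 (+); new bracket [-2.5, -2.25]
m = -2.375, f(m) = 0.029297 (+); new bracket [-2.5, -2.375]
m = -2.4375, f(m) = -1.3606 (−); new bracket [-2.4375, -2.375]
m = -2.40625, f(m) = -0.6504 (−); new bracket [-2.40625, -2.375]
m = -2.390625, f(m) = -0.3067 (−); new bracket [-2.390625, -2.375]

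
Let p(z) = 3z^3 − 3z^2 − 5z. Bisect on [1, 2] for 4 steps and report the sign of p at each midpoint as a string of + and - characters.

---+

z = 1.5 gives p = -4.125, negative; keep [1.5, 2]
z = 1.75 gives p = -1.859375, negative; keep [1.75, 2]
z = 1.875 gives p = -0.146484, negative; keep [1.875, 2]
z = 1.9375 gives p = 0.8704, positive; keep [1.875, 1.9375]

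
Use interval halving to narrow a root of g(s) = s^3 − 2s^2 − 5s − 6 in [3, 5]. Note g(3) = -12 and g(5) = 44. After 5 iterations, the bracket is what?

[3.75, 3.8125]

m = 4, g(m) = 6 (+); new bracket [3, 4]
m = 3.5, g(m) = -5.125 (−); new bracket [3.5, 4]
m = 3.75, g(m) = -0.140625 (−); new bracket [3.75, 4]
m = 3.875, g(m) = 2.7793 (+); new bracket [3.75, 3.875]
m = 3.8125, g(m) = 1.2825 (+); new bracket [3.75, 3.8125]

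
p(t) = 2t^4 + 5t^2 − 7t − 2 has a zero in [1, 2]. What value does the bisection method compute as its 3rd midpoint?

1.125

p(1.5) = 8.875 > 0, so the root lies in [1, 1.5]
p(1.25) = 1.945312 > 0, so the root lies in [1, 1.25]
p(1.125) = -0.343262 < 0, so the root lies in [1.125, 1.25]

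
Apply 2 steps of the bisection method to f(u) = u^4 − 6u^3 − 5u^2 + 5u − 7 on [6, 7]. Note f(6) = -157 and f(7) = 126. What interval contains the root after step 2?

[6.5, 6.75]

u = 6.5 gives f = -48.4375, negative; keep [6.5, 7]
u = 6.75 gives f = 29.597656, positive; keep [6.5, 6.75]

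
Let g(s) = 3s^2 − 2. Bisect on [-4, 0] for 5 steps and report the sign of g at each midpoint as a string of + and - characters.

m = -2, g(m) = 10 (+); new bracket [-2, 0]
m = -1, g(m) = 1 (+); new bracket [-1, 0]
m = -0.5, g(m) = -1.25 (−); new bracket [-1, -0.5]
m = -0.75, g(m) = -0.3125 (−); new bracket [-1, -0.75]
m = -0.875, g(m) = 0.2969 (+); new bracket [-0.875, -0.75]

++--+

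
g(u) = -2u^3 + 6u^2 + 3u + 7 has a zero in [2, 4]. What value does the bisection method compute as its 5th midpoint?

3.6875

g(3) = 16 > 0, so the root lies in [3, 4]
g(3.5) = 5.25 > 0, so the root lies in [3.5, 4]
g(3.75) = -2.84375 < 0, so the root lies in [3.5, 3.75]
g(3.625) = 1.4492 > 0, so the root lies in [3.625, 3.75]
g(3.6875) = -0.6343 < 0, so the root lies in [3.625, 3.6875]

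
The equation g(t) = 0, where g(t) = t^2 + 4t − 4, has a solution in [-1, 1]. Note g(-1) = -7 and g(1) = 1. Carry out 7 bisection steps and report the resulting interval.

g(0) = -4 < 0, so the root lies in [0, 1]
g(0.5) = -1.75 < 0, so the root lies in [0.5, 1]
g(0.75) = -0.4375 < 0, so the root lies in [0.75, 1]
g(0.875) = 0.2656 > 0, so the root lies in [0.75, 0.875]
g(0.8125) = -0.0898 < 0, so the root lies in [0.8125, 0.875]
g(0.84375) = 0.0869 > 0, so the root lies in [0.8125, 0.84375]
g(0.828125) = -0.0017 < 0, so the root lies in [0.828125, 0.84375]

[0.828125, 0.84375]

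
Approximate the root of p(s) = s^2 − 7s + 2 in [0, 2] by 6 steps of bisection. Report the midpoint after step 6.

0.28125

s = 1 gives p = -4, negative; keep [0, 1]
s = 0.5 gives p = -1.25, negative; keep [0, 0.5]
s = 0.25 gives p = 0.3125, positive; keep [0.25, 0.5]
s = 0.375 gives p = -0.4844, negative; keep [0.25, 0.375]
s = 0.3125 gives p = -0.0898, negative; keep [0.25, 0.3125]
s = 0.28125 gives p = 0.1104, positive; keep [0.28125, 0.3125]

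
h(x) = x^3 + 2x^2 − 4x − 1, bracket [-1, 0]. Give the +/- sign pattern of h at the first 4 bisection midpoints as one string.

h(-0.5) = 1.375 > 0, so the root lies in [-0.5, 0]
h(-0.25) = 0.109375 > 0, so the root lies in [-0.25, 0]
h(-0.125) = -0.470703 < 0, so the root lies in [-0.25, -0.125]
h(-0.1875) = -0.1863 < 0, so the root lies in [-0.25, -0.1875]

++--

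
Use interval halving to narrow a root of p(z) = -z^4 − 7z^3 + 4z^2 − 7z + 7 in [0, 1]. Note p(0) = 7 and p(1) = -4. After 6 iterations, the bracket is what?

midpoint 0.5: p = 3.5625 > 0 → [0.5, 1]
midpoint 0.75: p = 0.730469 > 0 → [0.75, 1]
midpoint 0.875: p = -1.338135 < 0 → [0.75, 0.875]
midpoint 0.8125: p = -0.2373 < 0 → [0.75, 0.8125]
midpoint 0.78125: p = 0.2623 > 0 → [0.78125, 0.8125]
midpoint 0.796875: p = 0.0165 > 0 → [0.796875, 0.8125]

[0.796875, 0.8125]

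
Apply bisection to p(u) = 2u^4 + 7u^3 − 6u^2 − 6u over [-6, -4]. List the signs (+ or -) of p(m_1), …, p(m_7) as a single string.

p(-5) = 255 > 0, so the root lies in [-5, -4]
p(-4.5) = 87.75 > 0, so the root lies in [-4.5, -4]
p(-4.25) = 32.273438 > 0, so the root lies in [-4.25, -4]
p(-4.125) = 10.3931 > 0, so the root lies in [-4.125, -4]
p(-4.0625) = 0.7796 > 0, so the root lies in [-4.0625, -4]
p(-4.03125) = -3.7121 < 0, so the root lies in [-4.0625, -4.03125]
p(-4.046875) = -1.492 < 0, so the root lies in [-4.0625, -4.046875]

+++++--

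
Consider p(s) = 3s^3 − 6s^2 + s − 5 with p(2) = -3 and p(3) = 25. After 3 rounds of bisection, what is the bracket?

[2.125, 2.25]

m = 2.5, p(m) = 6.875 (+); new bracket [2, 2.5]
m = 2.25, p(m) = 1.046875 (+); new bracket [2, 2.25]
m = 2.125, p(m) = -1.181641 (−); new bracket [2.125, 2.25]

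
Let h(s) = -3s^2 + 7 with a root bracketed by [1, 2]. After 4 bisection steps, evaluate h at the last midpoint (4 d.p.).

-0.3242

midpoint 1.5: h = 0.25 > 0 → [1.5, 2]
midpoint 1.75: h = -2.1875 < 0 → [1.5, 1.75]
midpoint 1.625: h = -0.921875 < 0 → [1.5, 1.625]
midpoint 1.5625: h = -0.3242 < 0 → [1.5, 1.5625]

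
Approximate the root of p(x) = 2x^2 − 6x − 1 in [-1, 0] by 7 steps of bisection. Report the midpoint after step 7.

-0.1640625

midpoint -0.5: p = 2.5 > 0 → [-0.5, 0]
midpoint -0.25: p = 0.625 > 0 → [-0.25, 0]
midpoint -0.125: p = -0.21875 < 0 → [-0.25, -0.125]
midpoint -0.1875: p = 0.1953 > 0 → [-0.1875, -0.125]
midpoint -0.15625: p = -0.0137 < 0 → [-0.1875, -0.15625]
midpoint -0.171875: p = 0.0903 > 0 → [-0.171875, -0.15625]
midpoint -0.1640625: p = 0.0382 > 0 → [-0.1640625, -0.15625]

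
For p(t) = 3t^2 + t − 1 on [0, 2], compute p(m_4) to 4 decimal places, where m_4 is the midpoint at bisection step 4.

-0.2031

midpoint 1: p = 3 > 0 → [0, 1]
midpoint 0.5: p = 0.25 > 0 → [0, 0.5]
midpoint 0.25: p = -0.5625 < 0 → [0.25, 0.5]
midpoint 0.375: p = -0.2031 < 0 → [0.375, 0.5]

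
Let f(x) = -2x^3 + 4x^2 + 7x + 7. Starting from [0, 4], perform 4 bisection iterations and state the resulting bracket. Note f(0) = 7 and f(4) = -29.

m = 2, f(m) = 21 (+); new bracket [2, 4]
m = 3, f(m) = 10 (+); new bracket [3, 4]
m = 3.5, f(m) = -5.25 (−); new bracket [3, 3.5]
m = 3.25, f(m) = 3.3438 (+); new bracket [3.25, 3.5]

[3.25, 3.5]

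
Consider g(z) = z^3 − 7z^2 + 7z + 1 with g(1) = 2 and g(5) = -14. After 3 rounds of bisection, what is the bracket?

[1, 1.5]

midpoint 3: g = -14 < 0 → [1, 3]
midpoint 2: g = -5 < 0 → [1, 2]
midpoint 1.5: g = -0.875 < 0 → [1, 1.5]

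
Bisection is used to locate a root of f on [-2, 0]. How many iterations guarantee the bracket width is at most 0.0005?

Width after n steps is 2/2^n. Need 2^n ≥ 2/0.0005 = 4000.
2^11 = 2048 < 4000 ≤ 2^12 = 4096, so n = 12.

12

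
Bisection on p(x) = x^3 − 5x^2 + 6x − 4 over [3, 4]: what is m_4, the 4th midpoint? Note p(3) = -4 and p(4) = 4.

3.6875

m = 3.5, p(m) = -1.375 (−); new bracket [3.5, 4]
m = 3.75, p(m) = 0.921875 (+); new bracket [3.5, 3.75]
m = 3.625, p(m) = -0.318359 (−); new bracket [3.625, 3.75]
m = 3.6875, p(m) = 0.2781 (+); new bracket [3.625, 3.6875]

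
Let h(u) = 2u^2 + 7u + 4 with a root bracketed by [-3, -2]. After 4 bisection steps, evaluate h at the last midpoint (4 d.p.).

midpoint -2.5: h = -1 < 0 → [-3, -2.5]
midpoint -2.75: h = -0.125 < 0 → [-3, -2.75]
midpoint -2.875: h = 0.40625 > 0 → [-2.875, -2.75]
midpoint -2.8125: h = 0.1328 > 0 → [-2.8125, -2.75]

0.1328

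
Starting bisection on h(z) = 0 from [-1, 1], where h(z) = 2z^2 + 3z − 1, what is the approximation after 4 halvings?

m = 0, h(m) = -1 (−); new bracket [0, 1]
m = 0.5, h(m) = 1 (+); new bracket [0, 0.5]
m = 0.25, h(m) = -0.125 (−); new bracket [0.25, 0.5]
m = 0.375, h(m) = 0.4062 (+); new bracket [0.25, 0.375]

0.375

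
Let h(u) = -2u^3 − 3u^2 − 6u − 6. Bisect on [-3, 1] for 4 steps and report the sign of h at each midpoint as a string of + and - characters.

-+++

u = -1 gives h = -1, negative; keep [-3, -1]
u = -2 gives h = 10, positive; keep [-2, -1]
u = -1.5 gives h = 3, positive; keep [-1.5, -1]
u = -1.25 gives h = 0.7188, positive; keep [-1.25, -1]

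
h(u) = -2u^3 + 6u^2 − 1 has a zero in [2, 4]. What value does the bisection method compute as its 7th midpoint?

2.953125

midpoint 3: h = -1 < 0 → [2, 3]
midpoint 2.5: h = 5.25 > 0 → [2.5, 3]
midpoint 2.75: h = 2.78125 > 0 → [2.75, 3]
midpoint 2.875: h = 1.0664 > 0 → [2.875, 3]
midpoint 2.9375: h = 0.0786 > 0 → [2.9375, 3]
midpoint 2.96875: h = -0.4492 < 0 → [2.9375, 2.96875]
midpoint 2.953125: h = -0.1824 < 0 → [2.9375, 2.953125]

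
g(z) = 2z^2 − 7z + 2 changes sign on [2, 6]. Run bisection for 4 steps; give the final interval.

g(4) = 6 > 0, so the root lies in [2, 4]
g(3) = -1 < 0, so the root lies in [3, 4]
g(3.5) = 2 > 0, so the root lies in [3, 3.5]
g(3.25) = 0.375 > 0, so the root lies in [3, 3.25]

[3, 3.25]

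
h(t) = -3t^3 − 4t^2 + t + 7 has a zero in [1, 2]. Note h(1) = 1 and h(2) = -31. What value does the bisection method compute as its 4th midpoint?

t = 1.5 gives h = -10.625, negative; keep [1, 1.5]
t = 1.25 gives h = -3.859375, negative; keep [1, 1.25]
t = 1.125 gives h = -1.208984, negative; keep [1, 1.125]
t = 1.0625 gives h = -0.0515, negative; keep [1, 1.0625]

1.0625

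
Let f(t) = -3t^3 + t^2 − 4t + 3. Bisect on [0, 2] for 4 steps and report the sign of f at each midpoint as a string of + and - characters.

f(1) = -3 < 0, so the root lies in [0, 1]
f(0.5) = 0.875 > 0, so the root lies in [0.5, 1]
f(0.75) = -0.703125 < 0, so the root lies in [0.5, 0.75]
f(0.625) = 0.1582 > 0, so the root lies in [0.625, 0.75]

-+-+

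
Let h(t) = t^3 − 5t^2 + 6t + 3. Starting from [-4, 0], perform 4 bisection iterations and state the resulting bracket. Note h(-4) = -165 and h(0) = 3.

[-0.5, -0.25]

t = -2 gives h = -37, negative; keep [-2, 0]
t = -1 gives h = -9, negative; keep [-1, 0]
t = -0.5 gives h = -1.375, negative; keep [-0.5, 0]
t = -0.25 gives h = 1.1719, positive; keep [-0.5, -0.25]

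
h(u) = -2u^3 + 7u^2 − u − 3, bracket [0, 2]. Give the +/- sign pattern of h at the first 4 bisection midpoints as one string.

u = 1 gives h = 1, positive; keep [0, 1]
u = 0.5 gives h = -2, negative; keep [0.5, 1]
u = 0.75 gives h = -0.65625, negative; keep [0.75, 1]
u = 0.875 gives h = 0.1445, positive; keep [0.75, 0.875]

+--+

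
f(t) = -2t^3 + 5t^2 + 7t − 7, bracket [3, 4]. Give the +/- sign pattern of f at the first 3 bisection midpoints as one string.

--+

f(3.5) = -7 < 0, so the root lies in [3, 3.5]
f(3.25) = -0.09375 < 0, so the root lies in [3, 3.25]
f(3.125) = 2.667969 > 0, so the root lies in [3.125, 3.25]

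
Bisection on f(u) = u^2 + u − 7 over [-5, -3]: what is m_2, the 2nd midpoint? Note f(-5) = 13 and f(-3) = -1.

m = -4, f(m) = 5 (+); new bracket [-4, -3]
m = -3.5, f(m) = 1.75 (+); new bracket [-3.5, -3]

-3.5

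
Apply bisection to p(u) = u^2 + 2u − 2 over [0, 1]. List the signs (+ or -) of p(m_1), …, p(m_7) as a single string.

p(0.5) = -0.75 < 0, so the root lies in [0.5, 1]
p(0.75) = 0.0625 > 0, so the root lies in [0.5, 0.75]
p(0.625) = -0.359375 < 0, so the root lies in [0.625, 0.75]
p(0.6875) = -0.1523 < 0, so the root lies in [0.6875, 0.75]
p(0.71875) = -0.0459 < 0, so the root lies in [0.71875, 0.75]
p(0.734375) = 0.0081 > 0, so the root lies in [0.71875, 0.734375]
p(0.7265625) = -0.019 < 0, so the root lies in [0.7265625, 0.734375]

-+---+-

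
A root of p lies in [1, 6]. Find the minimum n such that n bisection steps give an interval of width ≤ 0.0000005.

24

Width after n steps is 5/2^n. Need 2^n ≥ 5/0.0000005 = 10000000.
2^23 = 8388608 < 10000000 ≤ 2^24 = 16777216, so n = 24.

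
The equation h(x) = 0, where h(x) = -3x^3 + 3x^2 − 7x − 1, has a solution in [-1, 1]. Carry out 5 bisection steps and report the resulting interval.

[-0.1875, -0.125]

m = 0, h(m) = -1 (−); new bracket [-1, 0]
m = -0.5, h(m) = 3.625 (+); new bracket [-0.5, 0]
m = -0.25, h(m) = 0.984375 (+); new bracket [-0.25, 0]
m = -0.125, h(m) = -0.0723 (−); new bracket [-0.25, -0.125]
m = -0.1875, h(m) = 0.4377 (+); new bracket [-0.1875, -0.125]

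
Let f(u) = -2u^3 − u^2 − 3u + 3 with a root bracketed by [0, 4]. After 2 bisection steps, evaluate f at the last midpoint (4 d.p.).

f(2) = -23 < 0, so the root lies in [0, 2]
f(1) = -3 < 0, so the root lies in [0, 1]

-3.0000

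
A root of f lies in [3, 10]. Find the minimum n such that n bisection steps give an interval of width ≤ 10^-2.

Width after n steps is 7/2^n. Need 2^n ≥ 7/10^-2 = 700.
2^9 = 512 < 700 ≤ 2^10 = 1024, so n = 10.

10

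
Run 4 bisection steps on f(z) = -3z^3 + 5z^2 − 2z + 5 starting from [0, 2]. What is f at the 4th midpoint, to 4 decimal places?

m = 1, f(m) = 5 (+); new bracket [1, 2]
m = 1.5, f(m) = 3.125 (+); new bracket [1.5, 2]
m = 1.75, f(m) = 0.734375 (+); new bracket [1.75, 2]
m = 1.875, f(m) = -0.9473 (−); new bracket [1.75, 1.875]

-0.9473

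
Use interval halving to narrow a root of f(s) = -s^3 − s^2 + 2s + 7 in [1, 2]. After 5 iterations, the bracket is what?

f(1.5) = 4.375 > 0, so the root lies in [1.5, 2]
f(1.75) = 2.078125 > 0, so the root lies in [1.75, 2]
f(1.875) = 0.642578 > 0, so the root lies in [1.875, 2]
f(1.9375) = -0.1521 < 0, so the root lies in [1.875, 1.9375]
f(1.90625) = 0.2518 > 0, so the root lies in [1.90625, 1.9375]

[1.90625, 1.9375]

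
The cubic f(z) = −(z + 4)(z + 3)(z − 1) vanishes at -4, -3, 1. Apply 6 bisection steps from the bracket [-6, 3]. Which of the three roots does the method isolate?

1

z = -1.5 gives f = 9.375, positive; keep [-1.5, 3]
z = 0.75 gives f = 4.453125, positive; keep [0.75, 3]
z = 1.875 gives f = -25.060547, negative; keep [0.75, 1.875]
z = 1.3125 gives f = -7.1594, negative; keep [0.75, 1.3125]
z = 1.03125 gives f = -0.6338, negative; keep [0.75, 1.03125]
z = 0.890625 gives f = 2.0811, positive; keep [0.890625, 1.03125]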